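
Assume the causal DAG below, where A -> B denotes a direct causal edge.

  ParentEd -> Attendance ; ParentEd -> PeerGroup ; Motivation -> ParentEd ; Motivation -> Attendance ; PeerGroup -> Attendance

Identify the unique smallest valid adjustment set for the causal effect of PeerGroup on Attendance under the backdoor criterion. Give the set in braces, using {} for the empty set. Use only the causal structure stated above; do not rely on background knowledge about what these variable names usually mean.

Variables eligible for adjustment (non-descendants of PeerGroup, excluding PeerGroup and Attendance): {Motivation, ParentEd}.
Backdoor paths from PeerGroup to Attendance:
  P1: PeerGroup <- ParentEd <- Motivation -> Attendance
  P2: PeerGroup <- ParentEd -> Attendance
The empty set is not sufficient: P1 (PeerGroup <- ParentEd <- Motivation -> Attendance) has no collider blocking it and no conditioned non-collider, so it is open.
Try {ParentEd}:
  P1: blocked at chain node ParentEd ∈ conditioning set.
  P2: blocked at fork node ParentEd ∈ conditioning set.
{ParentEd} contains no descendant of PeerGroup and blocks every backdoor path.
No other singleton works — e.g. {Motivation} leaves P2 open — so {ParentEd} is the unique smallest valid adjustment set.

{ParentEd}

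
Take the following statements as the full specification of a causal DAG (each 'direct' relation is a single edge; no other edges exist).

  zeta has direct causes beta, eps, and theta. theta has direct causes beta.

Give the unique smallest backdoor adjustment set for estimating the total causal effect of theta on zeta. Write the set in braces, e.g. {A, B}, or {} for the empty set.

Variables eligible for adjustment (non-descendants of theta, excluding theta and zeta): {beta, eps}.
Backdoor paths from theta to zeta:
  P1: theta <- beta -> zeta
The empty set is not sufficient: P1 (theta <- beta -> zeta) has no collider blocking it and no conditioned non-collider, so it is open.
Try {beta}:
  P1: blocked at fork node beta ∈ conditioning set.
{beta} contains no descendant of theta and blocks every backdoor path.
No other singleton works — e.g. {eps} leaves P1 open — so {beta} is the unique smallest valid adjustment set.

{beta}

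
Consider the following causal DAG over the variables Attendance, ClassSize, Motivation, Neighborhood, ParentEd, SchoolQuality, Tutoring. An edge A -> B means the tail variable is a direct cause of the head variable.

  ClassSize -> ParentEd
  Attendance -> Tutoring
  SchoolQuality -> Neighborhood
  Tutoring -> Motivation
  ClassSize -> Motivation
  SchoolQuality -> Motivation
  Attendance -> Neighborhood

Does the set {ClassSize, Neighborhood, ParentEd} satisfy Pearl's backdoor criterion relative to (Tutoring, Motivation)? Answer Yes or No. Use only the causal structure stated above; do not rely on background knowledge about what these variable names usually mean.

No

Backdoor paths from Tutoring to Motivation (paths whose first edge points into Tutoring):
  P1: Tutoring <- Attendance -> Neighborhood <- SchoolQuality -> Motivation
Condition 1 (no descendant of Tutoring in the set): holds — descendants of Tutoring are {Motivation}; none are in {ClassSize, Neighborhood, ParentEd}.
Condition 2 (every backdoor path blocked by {ClassSize, Neighborhood, ParentEd}):
  P1: open — collider(s) Neighborhood are conditioned on (or have a conditioned descendant) and no non-collider on the path is in the set.
{ClassSize, Neighborhood, ParentEd} does not satisfy the backdoor criterion.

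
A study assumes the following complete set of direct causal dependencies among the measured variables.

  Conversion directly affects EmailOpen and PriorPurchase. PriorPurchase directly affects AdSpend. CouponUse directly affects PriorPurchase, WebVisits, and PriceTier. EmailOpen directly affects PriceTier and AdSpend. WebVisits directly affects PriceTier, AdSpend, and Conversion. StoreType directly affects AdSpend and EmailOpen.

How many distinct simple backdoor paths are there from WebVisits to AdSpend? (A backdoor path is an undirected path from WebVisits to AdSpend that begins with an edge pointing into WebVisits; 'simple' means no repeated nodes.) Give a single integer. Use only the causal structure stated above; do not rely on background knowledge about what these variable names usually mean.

A backdoor path from WebVisits to AdSpend is any simple undirected path whose first edge points into WebVisits (i.e. leaves WebVisits via a parent).
Parents of WebVisits: {CouponUse}.
Enumerating:
  P1: WebVisits <- CouponUse -> PriorPurchase <- Conversion -> EmailOpen <- StoreType -> AdSpend
  P2: WebVisits <- CouponUse -> PriorPurchase <- Conversion -> EmailOpen -> AdSpend
  P3: WebVisits <- CouponUse -> PriorPurchase -> AdSpend
  P4: WebVisits <- CouponUse -> PriceTier <- EmailOpen <- Conversion -> PriorPurchase -> AdSpend
  P5: WebVisits <- CouponUse -> PriceTier <- EmailOpen <- StoreType -> AdSpend
  P6: WebVisits <- CouponUse -> PriceTier <- EmailOpen -> AdSpend
That exhausts the simple backdoor paths. Count: 6.

6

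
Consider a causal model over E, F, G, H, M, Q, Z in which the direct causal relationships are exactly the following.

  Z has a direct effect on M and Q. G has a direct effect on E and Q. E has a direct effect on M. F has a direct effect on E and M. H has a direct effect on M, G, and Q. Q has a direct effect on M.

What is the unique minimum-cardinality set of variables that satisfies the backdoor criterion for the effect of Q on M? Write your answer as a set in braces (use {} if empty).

Variables eligible for adjustment (non-descendants of Q, excluding Q and M): {E, F, G, H, Z}.
Backdoor paths from Q to M:
  P1: Q <- H -> G -> E <- F -> M
  P2: Q <- H -> G -> E -> M
  P3: Q <- H -> M
  P4: Q <- G <- H -> M
  P5: Q <- G -> E <- F -> M
  P6: Q <- G -> E -> M
  P7: Q <- Z -> M
The empty set is not sufficient: P2 (Q <- H -> G -> E -> M) has no collider blocking it and no conditioned non-collider, so it is open.
Try {G, H, Z}:
  P1: blocked at fork node H ∈ conditioning set.
  P2: blocked at fork node H ∈ conditioning set.
  P3: blocked at fork node H ∈ conditioning set.
  P4: blocked at chain node G ∈ conditioning set.
  P5: blocked at fork node G ∈ conditioning set.
  P6: blocked at fork node G ∈ conditioning set.
  P7: blocked at fork node Z ∈ conditioning set.
{G, H, Z} contains no descendant of Q and blocks every backdoor path.
Every element of {G, H, Z} is needed (dropping G leaves P6 open; dropping H leaves P3 open; dropping Z leaves P7 open), so no proper subset is valid.
Among all size-3 subsets of the eligible variables, only {G, H, Z} blocks every backdoor path, so it is the unique smallest valid adjustment set.

{G, H, Z}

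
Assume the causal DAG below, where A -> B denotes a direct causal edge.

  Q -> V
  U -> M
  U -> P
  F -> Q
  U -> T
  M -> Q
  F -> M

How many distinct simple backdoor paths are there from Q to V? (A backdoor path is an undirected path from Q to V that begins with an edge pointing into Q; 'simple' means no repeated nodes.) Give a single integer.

A backdoor path from Q to V is any simple undirected path whose first edge points into Q (i.e. leaves Q via a parent).
Parents of Q: {F, M}.
No simple path from any parent of Q reaches V without revisiting Q, so there are no backdoor paths.

0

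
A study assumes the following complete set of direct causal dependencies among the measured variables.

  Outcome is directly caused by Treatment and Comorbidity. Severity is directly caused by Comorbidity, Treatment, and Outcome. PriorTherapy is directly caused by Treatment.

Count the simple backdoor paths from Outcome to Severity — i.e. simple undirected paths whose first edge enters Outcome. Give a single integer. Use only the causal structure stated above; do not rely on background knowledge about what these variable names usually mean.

A backdoor path from Outcome to Severity is any simple undirected path whose first edge points into Outcome (i.e. leaves Outcome via a parent).
Parents of Outcome: {Comorbidity, Treatment}.
Enumerating:
  P1: Outcome <- Comorbidity -> Severity
  P2: Outcome <- Treatment -> Severity
That exhausts the simple backdoor paths. Count: 2.

2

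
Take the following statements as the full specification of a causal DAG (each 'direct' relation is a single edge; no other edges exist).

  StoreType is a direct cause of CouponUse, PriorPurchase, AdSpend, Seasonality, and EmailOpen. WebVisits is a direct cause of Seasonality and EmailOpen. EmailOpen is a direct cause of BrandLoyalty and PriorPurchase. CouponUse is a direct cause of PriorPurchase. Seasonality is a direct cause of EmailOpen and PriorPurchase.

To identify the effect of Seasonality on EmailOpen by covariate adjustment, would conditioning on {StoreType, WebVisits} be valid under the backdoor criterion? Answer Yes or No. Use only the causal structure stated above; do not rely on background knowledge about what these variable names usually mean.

Yes

Backdoor paths from Seasonality to EmailOpen (paths whose first edge points into Seasonality):
  P1: Seasonality <- StoreType -> CouponUse -> PriorPurchase <- EmailOpen
  P2: Seasonality <- StoreType -> EmailOpen
  P3: Seasonality <- StoreType -> PriorPurchase <- EmailOpen
  P4: Seasonality <- WebVisits -> EmailOpen
Condition 1 (no descendant of Seasonality in the set): holds — descendants of Seasonality are {BrandLoyalty, EmailOpen, PriorPurchase}; none are in {StoreType, WebVisits}.
Condition 2 (every backdoor path blocked by {StoreType, WebVisits}):
  P1: blocked at fork node StoreType ∈ conditioning set.
  P2: blocked at fork node StoreType ∈ conditioning set.
  P3: blocked at fork node StoreType ∈ conditioning set.
  P4: blocked at fork node WebVisits ∈ conditioning set.
{StoreType, WebVisits} satisfies the backdoor criterion.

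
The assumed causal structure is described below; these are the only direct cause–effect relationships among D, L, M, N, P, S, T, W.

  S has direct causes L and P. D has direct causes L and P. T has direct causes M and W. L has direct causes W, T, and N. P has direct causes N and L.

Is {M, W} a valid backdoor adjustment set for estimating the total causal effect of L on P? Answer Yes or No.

Backdoor paths from L to P (paths whose first edge points into L):
  P1: L <- N -> P
Condition 1 (no descendant of L in the set): holds — descendants of L are {D, P, S}; none are in {M, W}.
Condition 2 (every backdoor path blocked by {M, W}):
  P1: open — no interior node is in the conditioning set.
{M, W} does not satisfy the backdoor criterion.

No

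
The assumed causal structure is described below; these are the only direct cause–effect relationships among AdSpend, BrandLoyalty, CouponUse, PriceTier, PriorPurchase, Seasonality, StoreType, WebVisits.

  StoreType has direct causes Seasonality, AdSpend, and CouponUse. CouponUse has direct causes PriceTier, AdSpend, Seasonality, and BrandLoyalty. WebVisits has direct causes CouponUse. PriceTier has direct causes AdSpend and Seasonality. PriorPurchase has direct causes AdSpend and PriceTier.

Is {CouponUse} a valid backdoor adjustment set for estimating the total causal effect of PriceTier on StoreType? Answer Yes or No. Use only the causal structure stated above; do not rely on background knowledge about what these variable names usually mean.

No

Backdoor paths from PriceTier to StoreType (paths whose first edge points into PriceTier):
  P1: PriceTier <- AdSpend -> CouponUse <- Seasonality -> StoreType
  P2: PriceTier <- AdSpend -> CouponUse -> StoreType
  P3: PriceTier <- AdSpend -> StoreType
  P4: PriceTier <- Seasonality -> CouponUse <- AdSpend -> StoreType
  P5: PriceTier <- Seasonality -> CouponUse -> StoreType
  P6: PriceTier <- Seasonality -> StoreType
Condition 1 (no descendant of PriceTier in the set): FAILS — CouponUse is a descendant of PriceTier.
Condition 2 (every backdoor path blocked by {CouponUse}):
  P1: open — collider(s) CouponUse are conditioned on (or have a conditioned descendant) and no non-collider on the path is in the set.
  P2: blocked at chain node CouponUse ∈ conditioning set.
  P3: open — no interior node is in the conditioning set.
  P4: open — collider(s) CouponUse are conditioned on (or have a conditioned descendant) and no non-collider on the path is in the set.
  P5: blocked at chain node CouponUse ∈ conditioning set.
  P6: open — no interior node is in the conditioning set.
{CouponUse} does not satisfy the backdoor criterion.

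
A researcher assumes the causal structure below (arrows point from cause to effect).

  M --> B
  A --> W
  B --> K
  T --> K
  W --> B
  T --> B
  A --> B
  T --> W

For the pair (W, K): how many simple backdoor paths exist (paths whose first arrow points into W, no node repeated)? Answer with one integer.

A backdoor path from W to K is any simple undirected path whose first edge points into W (i.e. leaves W via a parent).
Parents of W: {A, T}.
Enumerating:
  P1: W <- A -> B <- T -> K
  P2: W <- A -> B -> K
  P3: W <- T -> B -> K
  P4: W <- T -> K
That exhausts the simple backdoor paths. Count: 4.

4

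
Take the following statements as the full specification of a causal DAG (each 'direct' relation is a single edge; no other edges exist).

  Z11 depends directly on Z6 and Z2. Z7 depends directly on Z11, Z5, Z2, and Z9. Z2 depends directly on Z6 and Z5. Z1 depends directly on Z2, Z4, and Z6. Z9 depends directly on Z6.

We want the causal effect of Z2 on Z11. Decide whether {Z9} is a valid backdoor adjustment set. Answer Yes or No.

Backdoor paths from Z2 to Z11 (paths whose first edge points into Z2):
  P1: Z2 <- Z6 -> Z9 -> Z7 <- Z11
  P2: Z2 <- Z6 -> Z11
  P3: Z2 <- Z5 -> Z7 <- Z9 <- Z6 -> Z11
  P4: Z2 <- Z5 -> Z7 <- Z11
Condition 1 (no descendant of Z2 in the set): holds — descendants of Z2 are {Z1, Z11, Z7}; none are in {Z9}.
Condition 2 (every backdoor path blocked by {Z9}):
  P1: blocked at chain node Z9 ∈ conditioning set.
  P2: open — no interior node is in the conditioning set.
  P3: blocked at collider Z7 (neither it nor any descendant is in the conditioning set).
  P4: blocked at collider Z7 (neither it nor any descendant is in the conditioning set).
{Z9} does not satisfy the backdoor criterion.

No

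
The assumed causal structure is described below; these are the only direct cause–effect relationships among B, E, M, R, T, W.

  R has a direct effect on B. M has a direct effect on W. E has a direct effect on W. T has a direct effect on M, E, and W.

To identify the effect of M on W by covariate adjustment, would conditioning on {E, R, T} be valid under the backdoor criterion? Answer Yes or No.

Yes

Backdoor paths from M to W (paths whose first edge points into M):
  P1: M <- T -> E -> W
  P2: M <- T -> W
Condition 1 (no descendant of M in the set): holds — descendants of M are {W}; none are in {E, R, T}.
Condition 2 (every backdoor path blocked by {E, R, T}):
  P1: blocked at fork node T ∈ conditioning set.
  P2: blocked at fork node T ∈ conditioning set.
{E, R, T} satisfies the backdoor criterion.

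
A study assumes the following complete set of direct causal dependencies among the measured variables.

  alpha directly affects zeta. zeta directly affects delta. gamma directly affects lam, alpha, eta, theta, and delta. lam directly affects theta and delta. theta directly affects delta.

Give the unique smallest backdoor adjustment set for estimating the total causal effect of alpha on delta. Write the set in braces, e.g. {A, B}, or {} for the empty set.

Variables eligible for adjustment (non-descendants of alpha, excluding alpha and delta): {eta, gamma, lam, theta}.
Backdoor paths from alpha to delta:
  P1: alpha <- gamma -> lam -> theta -> delta
  P2: alpha <- gamma -> lam -> delta
  P3: alpha <- gamma -> theta <- lam -> delta
  P4: alpha <- gamma -> theta -> delta
  P5: alpha <- gamma -> delta
The empty set is not sufficient: P1 (alpha <- gamma -> lam -> theta -> delta) has no collider blocking it and no conditioned non-collider, so it is open.
Try {gamma}:
  P1: blocked at fork node gamma ∈ conditioning set.
  P2: blocked at fork node gamma ∈ conditioning set.
  P3: blocked at fork node gamma ∈ conditioning set.
  P4: blocked at fork node gamma ∈ conditioning set.
  P5: blocked at fork node gamma ∈ conditioning set.
{gamma} contains no descendant of alpha and blocks every backdoor path.
No other singleton works — e.g. {lam} leaves P4 open — so {gamma} is the unique smallest valid adjustment set.

{gamma}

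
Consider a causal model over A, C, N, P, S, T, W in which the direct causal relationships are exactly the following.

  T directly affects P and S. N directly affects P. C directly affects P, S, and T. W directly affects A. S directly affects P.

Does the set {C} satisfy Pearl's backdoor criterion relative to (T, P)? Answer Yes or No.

Backdoor paths from T to P (paths whose first edge points into T):
  P1: T <- C -> S -> P
  P2: T <- C -> P
Condition 1 (no descendant of T in the set): holds — descendants of T are {P, S}; none are in {C}.
Condition 2 (every backdoor path blocked by {C}):
  P1: blocked at fork node C ∈ conditioning set.
  P2: blocked at fork node C ∈ conditioning set.
{C} satisfies the backdoor criterion.

Yes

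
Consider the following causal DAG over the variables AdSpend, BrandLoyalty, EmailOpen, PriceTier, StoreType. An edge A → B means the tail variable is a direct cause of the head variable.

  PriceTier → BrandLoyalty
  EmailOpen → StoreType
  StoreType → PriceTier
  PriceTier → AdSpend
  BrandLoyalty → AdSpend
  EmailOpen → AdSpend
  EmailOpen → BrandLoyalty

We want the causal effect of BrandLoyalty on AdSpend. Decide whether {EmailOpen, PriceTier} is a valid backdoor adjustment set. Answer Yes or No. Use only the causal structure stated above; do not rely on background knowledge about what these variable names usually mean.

Backdoor paths from BrandLoyalty to AdSpend (paths whose first edge points into BrandLoyalty):
  P1: BrandLoyalty <- EmailOpen -> StoreType -> PriceTier -> AdSpend
  P2: BrandLoyalty <- EmailOpen -> AdSpend
  P3: BrandLoyalty <- PriceTier <- StoreType <- EmailOpen -> AdSpend
  P4: BrandLoyalty <- PriceTier -> AdSpend
Condition 1 (no descendant of BrandLoyalty in the set): holds — descendants of BrandLoyalty are {AdSpend}; none are in {EmailOpen, PriceTier}.
Condition 2 (every backdoor path blocked by {EmailOpen, PriceTier}):
  P1: blocked at fork node EmailOpen ∈ conditioning set.
  P2: blocked at fork node EmailOpen ∈ conditioning set.
  P3: blocked at chain node PriceTier ∈ conditioning set.
  P4: blocked at fork node PriceTier ∈ conditioning set.
{EmailOpen, PriceTier} satisfies the backdoor criterion.

Yes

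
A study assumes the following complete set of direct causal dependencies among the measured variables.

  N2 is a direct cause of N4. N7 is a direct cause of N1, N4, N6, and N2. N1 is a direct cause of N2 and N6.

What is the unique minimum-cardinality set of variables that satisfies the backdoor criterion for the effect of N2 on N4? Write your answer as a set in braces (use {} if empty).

{N7}

Variables eligible for adjustment (non-descendants of N2, excluding N2 and N4): {N1, N6, N7}.
Backdoor paths from N2 to N4:
  P1: N2 <- N7 -> N4
  P2: N2 <- N1 <- N7 -> N4
  P3: N2 <- N1 -> N6 <- N7 -> N4
The empty set is not sufficient: P1 (N2 <- N7 -> N4) has no collider blocking it and no conditioned non-collider, so it is open.
Try {N7}:
  P1: blocked at fork node N7 ∈ conditioning set.
  P2: blocked at fork node N7 ∈ conditioning set.
  P3: blocked at collider N6 (neither it nor any descendant is in the conditioning set).
{N7} contains no descendant of N2 and blocks every backdoor path.
No other singleton works — e.g. {N1} leaves P1 open — so {N7} is the unique smallest valid adjustment set.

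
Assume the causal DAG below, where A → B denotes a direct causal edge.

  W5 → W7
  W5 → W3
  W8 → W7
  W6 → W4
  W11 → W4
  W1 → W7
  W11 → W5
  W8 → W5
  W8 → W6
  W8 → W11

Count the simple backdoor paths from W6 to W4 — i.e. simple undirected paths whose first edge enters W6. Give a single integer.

A backdoor path from W6 to W4 is any simple undirected path whose first edge points into W6 (i.e. leaves W6 via a parent).
Parents of W6: {W8}.
Enumerating:
  P1: W6 <- W8 -> W11 -> W4
  P2: W6 <- W8 -> W5 <- W11 -> W4
  P3: W6 <- W8 -> W7 <- W5 <- W11 -> W4
That exhausts the simple backdoor paths. Count: 3.

3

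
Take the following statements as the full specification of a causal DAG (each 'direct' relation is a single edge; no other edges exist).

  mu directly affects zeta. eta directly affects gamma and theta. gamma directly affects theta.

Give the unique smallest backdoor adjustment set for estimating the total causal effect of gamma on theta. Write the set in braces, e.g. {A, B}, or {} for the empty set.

{eta}

Variables eligible for adjustment (non-descendants of gamma, excluding gamma and theta): {eta, mu, zeta}.
Backdoor paths from gamma to theta:
  P1: gamma <- eta -> theta
The empty set is not sufficient: P1 (gamma <- eta -> theta) has no collider blocking it and no conditioned non-collider, so it is open.
Try {eta}:
  P1: blocked at fork node eta ∈ conditioning set.
{eta} contains no descendant of gamma and blocks every backdoor path.
No other singleton works — e.g. {mu} leaves P1 open — so {eta} is the unique smallest valid adjustment set.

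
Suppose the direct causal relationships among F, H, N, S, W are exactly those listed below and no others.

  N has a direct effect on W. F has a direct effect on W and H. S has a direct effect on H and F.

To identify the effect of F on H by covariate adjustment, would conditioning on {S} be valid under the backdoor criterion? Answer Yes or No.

Yes

Backdoor paths from F to H (paths whose first edge points into F):
  P1: F <- S -> H
Condition 1 (no descendant of F in the set): holds — descendants of F are {H, W}; none are in {S}.
Condition 2 (every backdoor path blocked by {S}):
  P1: blocked at fork node S ∈ conditioning set.
{S} satisfies the backdoor criterion.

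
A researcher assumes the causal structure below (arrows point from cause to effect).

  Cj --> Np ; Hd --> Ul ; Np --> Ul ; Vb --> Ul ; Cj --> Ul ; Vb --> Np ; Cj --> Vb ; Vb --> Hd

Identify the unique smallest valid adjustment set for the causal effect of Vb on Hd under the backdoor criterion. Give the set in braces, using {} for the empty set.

{}

Variables eligible for adjustment (non-descendants of Vb, excluding Vb and Hd): {Cj}.
Backdoor paths from Vb to Hd:
  P1: Vb <- Cj -> Np -> Ul <- Hd
  P2: Vb <- Cj -> Ul <- Hd
Each backdoor path contains an unconditioned collider, so every path is already blocked with the empty conditioning set:
  P1: blocked at collider Ul (neither it nor any descendant is in the conditioning set).
  P2: blocked at collider Ul (neither it nor any descendant is in the conditioning set).
The empty set is therefore the unique smallest valid set.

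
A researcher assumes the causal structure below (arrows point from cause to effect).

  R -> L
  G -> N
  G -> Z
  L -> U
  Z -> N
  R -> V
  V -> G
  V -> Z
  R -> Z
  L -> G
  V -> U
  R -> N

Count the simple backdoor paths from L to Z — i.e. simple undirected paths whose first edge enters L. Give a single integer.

A backdoor path from L to Z is any simple undirected path whose first edge points into L (i.e. leaves L via a parent).
Parents of L: {R}.
Enumerating:
  P1: L <- R -> V -> G -> Z
  P2: L <- R -> V -> G -> N <- Z
  P3: L <- R -> V -> Z
  P4: L <- R -> Z
  P5: L <- R -> N <- G <- V -> Z
  P6: L <- R -> N <- G -> Z
  P7: L <- R -> N <- Z
That exhausts the simple backdoor paths. Count: 7.

7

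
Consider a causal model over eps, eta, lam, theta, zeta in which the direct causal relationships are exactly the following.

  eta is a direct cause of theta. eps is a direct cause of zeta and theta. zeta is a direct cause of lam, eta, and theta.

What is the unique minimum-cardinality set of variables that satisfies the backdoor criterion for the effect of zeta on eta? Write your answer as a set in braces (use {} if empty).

Variables eligible for adjustment (non-descendants of zeta, excluding zeta and eta): {eps}.
Backdoor paths from zeta to eta:
  P1: zeta <- eps -> theta <- eta
Each backdoor path contains an unconditioned collider, so every path is already blocked with the empty conditioning set:
  P1: blocked at collider theta (neither it nor any descendant is in the conditioning set).
The empty set is therefore the unique smallest valid set.

{}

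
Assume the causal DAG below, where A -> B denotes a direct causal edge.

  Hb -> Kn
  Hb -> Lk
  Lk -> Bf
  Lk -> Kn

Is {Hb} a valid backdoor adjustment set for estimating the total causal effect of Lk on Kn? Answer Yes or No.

Backdoor paths from Lk to Kn (paths whose first edge points into Lk):
  P1: Lk <- Hb -> Kn
Condition 1 (no descendant of Lk in the set): holds — descendants of Lk are {Bf, Kn}; none are in {Hb}.
Condition 2 (every backdoor path blocked by {Hb}):
  P1: blocked at fork node Hb ∈ conditioning set.
{Hb} satisfies the backdoor criterion.

Yes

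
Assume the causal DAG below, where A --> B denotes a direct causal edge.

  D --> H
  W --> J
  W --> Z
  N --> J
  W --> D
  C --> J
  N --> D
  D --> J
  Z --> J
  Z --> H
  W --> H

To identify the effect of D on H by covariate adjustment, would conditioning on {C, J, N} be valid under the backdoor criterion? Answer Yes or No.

Backdoor paths from D to H (paths whose first edge points into D):
  P1: D <- N -> J <- W -> Z -> H
  P2: D <- N -> J <- W -> H
  P3: D <- N -> J <- Z <- W -> H
  P4: D <- N -> J <- Z -> H
  P5: D <- W -> Z -> H
  P6: D <- W -> H
  P7: D <- W -> J <- Z -> H
Condition 1 (no descendant of D in the set): FAILS — J is a descendant of D.
Condition 2 (every backdoor path blocked by {C, J, N}):
  P1: blocked at fork node N ∈ conditioning set.
  P2: blocked at fork node N ∈ conditioning set.
  P3: blocked at fork node N ∈ conditioning set.
  P4: blocked at fork node N ∈ conditioning set.
  P5: open — no interior node is in the conditioning set.
  P6: open — no interior node is in the conditioning set.
  P7: open — collider(s) J are conditioned on (or have a conditioned descendant) and no non-collider on the path is in the set.
{C, J, N} does not satisfy the backdoor criterion.

No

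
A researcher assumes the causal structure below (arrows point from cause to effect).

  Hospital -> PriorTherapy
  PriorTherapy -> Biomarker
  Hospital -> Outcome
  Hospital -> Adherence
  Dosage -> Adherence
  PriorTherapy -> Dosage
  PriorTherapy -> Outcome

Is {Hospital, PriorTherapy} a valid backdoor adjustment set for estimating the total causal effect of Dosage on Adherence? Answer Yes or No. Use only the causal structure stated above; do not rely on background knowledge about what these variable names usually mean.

Backdoor paths from Dosage to Adherence (paths whose first edge points into Dosage):
  P1: Dosage <- PriorTherapy <- Hospital -> Adherence
  P2: Dosage <- PriorTherapy -> Outcome <- Hospital -> Adherence
Condition 1 (no descendant of Dosage in the set): holds — descendants of Dosage are {Adherence}; none are in {Hospital, PriorTherapy}.
Condition 2 (every backdoor path blocked by {Hospital, PriorTherapy}):
  P1: blocked at chain node PriorTherapy ∈ conditioning set.
  P2: blocked at fork node PriorTherapy ∈ conditioning set.
{Hospital, PriorTherapy} satisfies the backdoor criterion.

Yes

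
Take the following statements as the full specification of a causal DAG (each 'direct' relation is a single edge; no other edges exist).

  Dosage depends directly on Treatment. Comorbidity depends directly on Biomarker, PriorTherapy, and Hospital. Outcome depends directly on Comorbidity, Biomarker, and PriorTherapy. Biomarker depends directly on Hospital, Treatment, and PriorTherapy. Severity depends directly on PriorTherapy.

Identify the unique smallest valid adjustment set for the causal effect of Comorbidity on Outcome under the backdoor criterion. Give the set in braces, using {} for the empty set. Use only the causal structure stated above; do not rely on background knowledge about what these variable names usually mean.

{Biomarker, PriorTherapy}

Variables eligible for adjustment (non-descendants of Comorbidity, excluding Comorbidity and Outcome): {Biomarker, Dosage, Hospital, PriorTherapy, Severity, Treatment}.
Backdoor paths from Comorbidity to Outcome:
  P1: Comorbidity <- PriorTherapy -> Biomarker -> Outcome
  P2: Comorbidity <- PriorTherapy -> Outcome
  P3: Comorbidity <- Hospital -> Biomarker <- PriorTherapy -> Outcome
  P4: Comorbidity <- Hospital -> Biomarker -> Outcome
  P5: Comorbidity <- Biomarker <- PriorTherapy -> Outcome
  P6: Comorbidity <- Biomarker -> Outcome
The empty set is not sufficient: P1 (Comorbidity <- PriorTherapy -> Biomarker -> Outcome) has no collider blocking it and no conditioned non-collider, so it is open.
Try {Biomarker, PriorTherapy}:
  P1: blocked at fork node PriorTherapy ∈ conditioning set.
  P2: blocked at fork node PriorTherapy ∈ conditioning set.
  P3: blocked at fork node PriorTherapy ∈ conditioning set.
  P4: blocked at chain node Biomarker ∈ conditioning set.
  P5: blocked at chain node Biomarker ∈ conditioning set.
  P6: blocked at fork node Biomarker ∈ conditioning set.
{Biomarker, PriorTherapy} contains no descendant of Comorbidity and blocks every backdoor path.
Every element of {Biomarker, PriorTherapy} is needed (dropping Biomarker leaves P4 open; dropping PriorTherapy leaves P2 open), so no proper subset is valid.
Among all size-2 subsets of the eligible variables, only {Biomarker, PriorTherapy} blocks every backdoor path, so it is the unique smallest valid adjustment set.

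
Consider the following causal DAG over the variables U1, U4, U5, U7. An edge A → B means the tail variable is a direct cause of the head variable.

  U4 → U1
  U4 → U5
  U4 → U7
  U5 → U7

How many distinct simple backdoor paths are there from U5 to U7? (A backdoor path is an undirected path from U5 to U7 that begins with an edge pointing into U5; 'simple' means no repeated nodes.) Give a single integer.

A backdoor path from U5 to U7 is any simple undirected path whose first edge points into U5 (i.e. leaves U5 via a parent).
Parents of U5: {U4}.
Enumerating:
  P1: U5 <- U4 -> U7
That exhausts the simple backdoor paths. Count: 1.

1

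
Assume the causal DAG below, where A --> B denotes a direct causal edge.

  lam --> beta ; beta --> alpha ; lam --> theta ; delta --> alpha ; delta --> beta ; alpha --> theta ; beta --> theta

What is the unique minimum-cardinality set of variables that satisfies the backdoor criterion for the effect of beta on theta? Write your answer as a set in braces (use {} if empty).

{delta, lam}

Variables eligible for adjustment (non-descendants of beta, excluding beta and theta): {delta, lam}.
Backdoor paths from beta to theta:
  P1: beta <- lam -> theta
  P2: beta <- delta -> alpha -> theta
The empty set is not sufficient: P1 (beta <- lam -> theta) has no collider blocking it and no conditioned non-collider, so it is open.
Try {delta, lam}:
  P1: blocked at fork node lam ∈ conditioning set.
  P2: blocked at fork node delta ∈ conditioning set.
{delta, lam} contains no descendant of beta and blocks every backdoor path.
Every element of {delta, lam} is needed (dropping delta leaves P2 open; dropping lam leaves P1 open), so no proper subset is valid.
Among all size-2 subsets of the eligible variables, only {delta, lam} blocks every backdoor path, so it is the unique smallest valid adjustment set.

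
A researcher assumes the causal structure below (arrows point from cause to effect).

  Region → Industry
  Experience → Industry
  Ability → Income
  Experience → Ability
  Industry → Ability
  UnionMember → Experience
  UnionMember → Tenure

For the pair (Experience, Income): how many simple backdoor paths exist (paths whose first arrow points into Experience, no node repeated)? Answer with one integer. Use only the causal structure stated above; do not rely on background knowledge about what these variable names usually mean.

0

A backdoor path from Experience to Income is any simple undirected path whose first edge points into Experience (i.e. leaves Experience via a parent).
Parents of Experience: {UnionMember}.
No simple path from any parent of Experience reaches Income without revisiting Experience, so there are no backdoor paths.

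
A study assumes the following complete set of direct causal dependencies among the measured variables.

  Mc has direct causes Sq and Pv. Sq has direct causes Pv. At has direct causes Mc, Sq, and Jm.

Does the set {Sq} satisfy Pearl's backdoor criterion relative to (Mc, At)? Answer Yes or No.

Yes

Backdoor paths from Mc to At (paths whose first edge points into Mc):
  P1: Mc <- Pv -> Sq -> At
  P2: Mc <- Sq -> At
Condition 1 (no descendant of Mc in the set): holds — descendants of Mc are {At}; none are in {Sq}.
Condition 2 (every backdoor path blocked by {Sq}):
  P1: blocked at chain node Sq ∈ conditioning set.
  P2: blocked at fork node Sq ∈ conditioning set.
{Sq} satisfies the backdoor criterion.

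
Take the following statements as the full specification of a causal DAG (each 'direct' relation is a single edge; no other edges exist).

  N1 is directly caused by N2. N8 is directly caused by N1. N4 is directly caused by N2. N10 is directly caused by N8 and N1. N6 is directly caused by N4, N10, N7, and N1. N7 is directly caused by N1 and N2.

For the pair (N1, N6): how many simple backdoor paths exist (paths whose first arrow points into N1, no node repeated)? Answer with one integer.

2

A backdoor path from N1 to N6 is any simple undirected path whose first edge points into N1 (i.e. leaves N1 via a parent).
Parents of N1: {N2}.
Enumerating:
  P1: N1 <- N2 -> N7 -> N6
  P2: N1 <- N2 -> N4 -> N6
That exhausts the simple backdoor paths. Count: 2.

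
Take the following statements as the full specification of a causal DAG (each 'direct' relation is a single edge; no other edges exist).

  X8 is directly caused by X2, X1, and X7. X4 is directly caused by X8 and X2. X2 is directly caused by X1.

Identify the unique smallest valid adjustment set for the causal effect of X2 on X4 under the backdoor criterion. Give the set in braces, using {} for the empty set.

Variables eligible for adjustment (non-descendants of X2, excluding X2 and X4): {X1, X7}.
Backdoor paths from X2 to X4:
  P1: X2 <- X1 -> X8 -> X4
The empty set is not sufficient: P1 (X2 <- X1 -> X8 -> X4) has no collider blocking it and no conditioned non-collider, so it is open.
Try {X1}:
  P1: blocked at fork node X1 ∈ conditioning set.
{X1} contains no descendant of X2 and blocks every backdoor path.
No other singleton works — e.g. {X7} leaves P1 open — so {X1} is the unique smallest valid adjustment set.

{X1}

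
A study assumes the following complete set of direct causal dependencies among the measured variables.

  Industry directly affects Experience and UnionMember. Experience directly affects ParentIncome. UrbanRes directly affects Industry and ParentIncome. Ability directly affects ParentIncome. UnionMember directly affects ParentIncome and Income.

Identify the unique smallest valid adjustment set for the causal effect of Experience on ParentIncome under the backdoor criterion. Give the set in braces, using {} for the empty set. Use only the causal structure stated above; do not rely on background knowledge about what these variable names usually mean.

{Industry}

Variables eligible for adjustment (non-descendants of Experience, excluding Experience and ParentIncome): {Ability, Income, Industry, UnionMember, UrbanRes}.
Backdoor paths from Experience to ParentIncome:
  P1: Experience <- Industry <- UrbanRes -> ParentIncome
  P2: Experience <- Industry -> UnionMember -> ParentIncome
The empty set is not sufficient: P1 (Experience <- Industry <- UrbanRes -> ParentIncome) has no collider blocking it and no conditioned non-collider, so it is open.
Try {Industry}:
  P1: blocked at chain node Industry ∈ conditioning set.
  P2: blocked at fork node Industry ∈ conditioning set.
{Industry} contains no descendant of Experience and blocks every backdoor path.
No other singleton works — e.g. {UrbanRes} leaves P2 open — so {Industry} is the unique smallest valid adjustment set.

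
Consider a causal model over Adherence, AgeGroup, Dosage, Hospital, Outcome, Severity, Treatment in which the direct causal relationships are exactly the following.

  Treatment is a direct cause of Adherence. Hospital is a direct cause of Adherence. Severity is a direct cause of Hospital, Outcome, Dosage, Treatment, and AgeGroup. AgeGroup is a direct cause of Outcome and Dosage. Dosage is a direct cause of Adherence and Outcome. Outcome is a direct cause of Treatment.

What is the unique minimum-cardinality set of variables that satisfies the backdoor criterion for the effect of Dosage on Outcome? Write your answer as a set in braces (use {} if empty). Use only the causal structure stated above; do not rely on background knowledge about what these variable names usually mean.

{AgeGroup, Severity}

Variables eligible for adjustment (non-descendants of Dosage, excluding Dosage and Outcome): {AgeGroup, Hospital, Severity}.
Backdoor paths from Dosage to Outcome:
  P1: Dosage <- Severity -> AgeGroup -> Outcome
  P2: Dosage <- Severity -> Hospital -> Adherence <- Treatment <- Outcome
  P3: Dosage <- Severity -> Outcome
  P4: Dosage <- Severity -> Treatment <- Outcome
  P5: Dosage <- AgeGroup <- Severity -> Hospital -> Adherence <- Treatment <- Outcome
  P6: Dosage <- AgeGroup <- Severity -> Outcome
  P7: Dosage <- AgeGroup <- Severity -> Treatment <- Outcome
  P8: Dosage <- AgeGroup -> Outcome
The empty set is not sufficient: P1 (Dosage <- Severity -> AgeGroup -> Outcome) has no collider blocking it and no conditioned non-collider, so it is open.
Try {AgeGroup, Severity}:
  P1: blocked at fork node Severity ∈ conditioning set.
  P2: blocked at fork node Severity ∈ conditioning set.
  P3: blocked at fork node Severity ∈ conditioning set.
  P4: blocked at fork node Severity ∈ conditioning set.
  P5: blocked at chain node AgeGroup ∈ conditioning set.
  P6: blocked at chain node AgeGroup ∈ conditioning set.
  P7: blocked at chain node AgeGroup ∈ conditioning set.
  P8: blocked at fork node AgeGroup ∈ conditioning set.
{AgeGroup, Severity} contains no descendant of Dosage and blocks every backdoor path.
Every element of {AgeGroup, Severity} is needed (dropping AgeGroup leaves P8 open; dropping Severity leaves P3 open), so no proper subset is valid.
Among all size-2 subsets of the eligible variables, only {AgeGroup, Severity} blocks every backdoor path, so it is the unique smallest valid adjustment set.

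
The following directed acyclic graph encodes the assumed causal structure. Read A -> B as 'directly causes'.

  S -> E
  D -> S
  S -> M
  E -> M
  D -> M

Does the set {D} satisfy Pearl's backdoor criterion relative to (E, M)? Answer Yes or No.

Backdoor paths from E to M (paths whose first edge points into E):
  P1: E <- S <- D -> M
  P2: E <- S -> M
Condition 1 (no descendant of E in the set): holds — descendants of E are {M}; none are in {D}.
Condition 2 (every backdoor path blocked by {D}):
  P1: blocked at fork node D ∈ conditioning set.
  P2: open — no interior node is in the conditioning set.
{D} does not satisfy the backdoor criterion.

No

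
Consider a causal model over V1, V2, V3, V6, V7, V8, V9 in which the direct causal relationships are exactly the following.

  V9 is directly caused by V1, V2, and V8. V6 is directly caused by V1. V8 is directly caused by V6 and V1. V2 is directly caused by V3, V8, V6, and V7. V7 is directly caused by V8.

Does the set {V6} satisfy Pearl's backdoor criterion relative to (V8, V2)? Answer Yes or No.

Yes

Backdoor paths from V8 to V2 (paths whose first edge points into V8):
  P1: V8 <- V1 -> V6 -> V2
  P2: V8 <- V1 -> V9 <- V2
  P3: V8 <- V6 <- V1 -> V9 <- V2
  P4: V8 <- V6 -> V2
Condition 1 (no descendant of V8 in the set): holds — descendants of V8 are {V2, V7, V9}; none are in {V6}.
Condition 2 (every backdoor path blocked by {V6}):
  P1: blocked at chain node V6 ∈ conditioning set.
  P2: blocked at collider V9 (neither it nor any descendant is in the conditioning set).
  P3: blocked at chain node V6 ∈ conditioning set.
  P4: blocked at fork node V6 ∈ conditioning set.
{V6} satisfies the backdoor criterion.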